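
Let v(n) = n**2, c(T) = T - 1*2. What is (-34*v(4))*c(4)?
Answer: -1088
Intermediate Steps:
c(T) = -2 + T (c(T) = T - 2 = -2 + T)
(-34*v(4))*c(4) = (-34*4**2)*(-2 + 4) = -34*16*2 = -544*2 = -1088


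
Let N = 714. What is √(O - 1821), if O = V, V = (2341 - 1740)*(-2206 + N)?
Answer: 7*I*√18337 ≈ 947.9*I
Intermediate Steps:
V = -896692 (V = (2341 - 1740)*(-2206 + 714) = 601*(-1492) = -896692)
O = -896692
√(O - 1821) = √(-896692 - 1821) = √(-898513) = 7*I*√18337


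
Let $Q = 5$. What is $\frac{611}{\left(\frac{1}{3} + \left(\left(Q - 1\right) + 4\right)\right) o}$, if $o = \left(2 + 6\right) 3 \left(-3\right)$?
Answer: $- \frac{611}{600} \approx -1.0183$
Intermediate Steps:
$o = -72$ ($o = 8 \left(-9\right) = -72$)
$\frac{611}{\left(\frac{1}{3} + \left(\left(Q - 1\right) + 4\right)\right) o} = \frac{611}{\left(\frac{1}{3} + \left(\left(5 - 1\right) + 4\right)\right) \left(-72\right)} = \frac{611}{\left(\frac{1}{3} + \left(4 + 4\right)\right) \left(-72\right)} = \frac{611}{\left(\frac{1}{3} + 8\right) \left(-72\right)} = \frac{611}{\frac{25}{3} \left(-72\right)} = \frac{611}{-600} = 611 \left(- \frac{1}{600}\right) = - \frac{611}{600}$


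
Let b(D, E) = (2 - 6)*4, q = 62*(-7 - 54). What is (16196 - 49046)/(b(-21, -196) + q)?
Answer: 1825/211 ≈ 8.6493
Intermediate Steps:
q = -3782 (q = 62*(-61) = -3782)
b(D, E) = -16 (b(D, E) = -4*4 = -16)
(16196 - 49046)/(b(-21, -196) + q) = (16196 - 49046)/(-16 - 3782) = -32850/(-3798) = -32850*(-1/3798) = 1825/211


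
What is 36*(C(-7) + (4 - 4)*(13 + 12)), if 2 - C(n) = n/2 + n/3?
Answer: 282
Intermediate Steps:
C(n) = 2 - 5*n/6 (C(n) = 2 - (n/2 + n/3) = 2 - 5*n/6)
36*(C(-7) + (4 - 4)*(13 + 12)) = 36*((2 - ⅚*(-7)) + (4 - 4)*(13 + 12)) = 36*((2 + 35/6) + 0*25) = 36*(47/6 + 0) = 36*(47/6) = 282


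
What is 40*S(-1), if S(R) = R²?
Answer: 40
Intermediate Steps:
40*S(-1) = 40*(-1)² = 40*1 = 40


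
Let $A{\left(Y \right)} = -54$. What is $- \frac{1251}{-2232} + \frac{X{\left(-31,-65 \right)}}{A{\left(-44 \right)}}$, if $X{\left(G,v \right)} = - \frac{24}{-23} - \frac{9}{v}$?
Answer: $\frac{1797209}{3336840} \approx 0.5386$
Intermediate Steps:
$X{\left(G,v \right)} = \frac{24}{23} - \frac{9}{v}$ ($X{\left(G,v \right)} = \left(-24\right) \left(- \frac{1}{23}\right) - \frac{9}{v} = \frac{24}{23} - \frac{9}{v}$)
$- \frac{1251}{-2232} + \frac{X{\left(-31,-65 \right)}}{A{\left(-44 \right)}} = - \frac{1251}{-2232} + \frac{\frac{24}{23} - \frac{9}{-65}}{-54} = \left(-1251\right) \left(- \frac{1}{2232}\right) + \left(\frac{24}{23} - - \frac{9}{65}\right) \left(- \frac{1}{54}\right) = \frac{139}{248} + \left(\frac{24}{23} + \frac{9}{65}\right) \left(- \frac{1}{54}\right) = \frac{139}{248} + \frac{1767}{1495} \left(- \frac{1}{54}\right) = \frac{139}{248} - \frac{589}{26910} = \frac{1797209}{3336840}$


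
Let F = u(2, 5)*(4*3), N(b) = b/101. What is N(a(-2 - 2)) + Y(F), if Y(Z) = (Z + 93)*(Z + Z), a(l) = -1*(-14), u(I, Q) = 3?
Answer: 938102/101 ≈ 9288.1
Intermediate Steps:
a(l) = 14
N(b) = b/101 (N(b) = b*(1/101) = b/101)
F = 36 (F = 3*(4*3) = 3*12 = 36)
Y(Z) = 2*Z*(93 + Z) (Y(Z) = (93 + Z)*(2*Z) = 2*Z*(93 + Z))
N(a(-2 - 2)) + Y(F) = (1/101)*14 + 2*36*(93 + 36) = 14/101 + 2*36*129 = 14/101 + 9288 = 938102/101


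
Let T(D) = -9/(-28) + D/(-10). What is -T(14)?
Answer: 151/140 ≈ 1.0786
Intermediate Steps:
T(D) = 9/28 - D/10 (T(D) = -9*(-1/28) + D*(-⅒) = 9/28 - D/10)
-T(14) = -(9/28 - ⅒*14) = -(9/28 - 7/5) = -1*(-151/140) = 151/140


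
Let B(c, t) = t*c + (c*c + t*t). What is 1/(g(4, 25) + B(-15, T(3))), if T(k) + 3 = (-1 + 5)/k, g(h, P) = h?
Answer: 9/2311 ≈ 0.0038944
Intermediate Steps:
T(k) = -3 + 4/k (T(k) = -3 + (-1 + 5)/k = -3 + 4/k)
B(c, t) = c² + t² + c*t (B(c, t) = c*t + (c² + t²) = c² + t² + c*t)
1/(g(4, 25) + B(-15, T(3))) = 1/(4 + ((-15)² + (-3 + 4/3)² - 15*(-3 + 4/3))) = 1/(4 + (225 + (-3 + 4*(⅓))² - 15*(-3 + 4*(⅓)))) = 1/(4 + (225 + (-3 + 4/3)² - 15*(-3 + 4/3))) = 1/(4 + (225 + (-5/3)² - 15*(-5/3))) = 1/(4 + (225 + 25/9 + 25)) = 1/(4 + 2275/9) = 1/(2311/9) = 9/2311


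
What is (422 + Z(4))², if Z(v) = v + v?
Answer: 184900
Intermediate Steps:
Z(v) = 2*v
(422 + Z(4))² = (422 + 2*4)² = (422 + 8)² = 430² = 184900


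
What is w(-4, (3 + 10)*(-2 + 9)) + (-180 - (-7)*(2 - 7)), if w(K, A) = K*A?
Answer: -579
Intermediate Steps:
w(K, A) = A*K
w(-4, (3 + 10)*(-2 + 9)) + (-180 - (-7)*(2 - 7)) = ((3 + 10)*(-2 + 9))*(-4) + (-180 - (-7)*(2 - 7)) = (13*7)*(-4) + (-180 - (-7)*(-5)) = 91*(-4) + (-180 - 1*35) = -364 + (-180 - 35) = -364 - 215 = -579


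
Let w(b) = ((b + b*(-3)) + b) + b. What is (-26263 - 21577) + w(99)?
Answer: -47840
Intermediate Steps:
w(b) = 0 (w(b) = ((b - 3*b) + b) + b = (-2*b + b) + b = -b + b = 0)
(-26263 - 21577) + w(99) = (-26263 - 21577) + 0 = -47840 + 0 = -47840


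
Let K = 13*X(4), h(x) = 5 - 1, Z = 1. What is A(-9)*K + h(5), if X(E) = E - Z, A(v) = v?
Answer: -347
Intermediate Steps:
X(E) = -1 + E (X(E) = E - 1*1 = E - 1 = -1 + E)
h(x) = 4
K = 39 (K = 13*(-1 + 4) = 13*3 = 39)
A(-9)*K + h(5) = -9*39 + 4 = -351 + 4 = -347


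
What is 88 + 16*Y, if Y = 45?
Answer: 808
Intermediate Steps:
88 + 16*Y = 88 + 16*45 = 88 + 720 = 808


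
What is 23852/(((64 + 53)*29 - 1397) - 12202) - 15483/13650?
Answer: -885713/255150 ≈ -3.4713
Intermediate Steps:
23852/(((64 + 53)*29 - 1397) - 12202) - 15483/13650 = 23852/((117*29 - 1397) - 12202) - 15483*1/13650 = 23852/((3393 - 1397) - 12202) - 397/350 = 23852/(1996 - 12202) - 397/350 = 23852/(-10206) - 397/350 = 23852*(-1/10206) - 397/350 = -11926/5103 - 397/350 = -885713/255150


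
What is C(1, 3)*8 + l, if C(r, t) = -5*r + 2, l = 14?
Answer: -10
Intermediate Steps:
C(r, t) = 2 - 5*r
C(1, 3)*8 + l = (2 - 5*1)*8 + 14 = (2 - 5)*8 + 14 = -3*8 + 14 = -24 + 14 = -10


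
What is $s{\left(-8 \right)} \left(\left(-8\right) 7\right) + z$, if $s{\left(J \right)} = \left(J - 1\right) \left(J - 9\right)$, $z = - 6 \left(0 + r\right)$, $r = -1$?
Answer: $-8562$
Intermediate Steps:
$z = 6$ ($z = - 6 \left(0 - 1\right) = \left(-6\right) \left(-1\right) = 6$)
$s{\left(J \right)} = \left(-1 + J\right) \left(-9 + J\right)$
$s{\left(-8 \right)} \left(\left(-8\right) 7\right) + z = \left(9 + \left(-8\right)^{2} - -80\right) \left(\left(-8\right) 7\right) + 6 = \left(9 + 64 + 80\right) \left(-56\right) + 6 = 153 \left(-56\right) + 6 = -8568 + 6 = -8562$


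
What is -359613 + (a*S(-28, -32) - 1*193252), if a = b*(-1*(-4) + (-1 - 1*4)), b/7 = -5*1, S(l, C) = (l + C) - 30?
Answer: -556015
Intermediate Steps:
S(l, C) = -30 + C + l (S(l, C) = (C + l) - 30 = -30 + C + l)
b = -35 (b = 7*(-5*1) = 7*(-5) = -35)
a = 35 (a = -35*(-1*(-4) + (-1 - 1*4)) = -35*(4 + (-1 - 4)) = -35*(4 - 5) = -35*(-1) = 35)
-359613 + (a*S(-28, -32) - 1*193252) = -359613 + (35*(-30 - 32 - 28) - 1*193252) = -359613 + (35*(-90) - 193252) = -359613 + (-3150 - 193252) = -359613 - 196402 = -556015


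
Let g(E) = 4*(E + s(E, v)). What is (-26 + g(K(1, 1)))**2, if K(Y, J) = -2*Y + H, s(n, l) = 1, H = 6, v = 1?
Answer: 36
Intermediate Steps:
K(Y, J) = 6 - 2*Y (K(Y, J) = -2*Y + 6 = 6 - 2*Y)
g(E) = 4 + 4*E (g(E) = 4*(E + 1) = 4*(1 + E) = 4 + 4*E)
(-26 + g(K(1, 1)))**2 = (-26 + (4 + 4*(6 - 2*1)))**2 = (-26 + (4 + 4*(6 - 2)))**2 = (-26 + (4 + 4*4))**2 = (-26 + (4 + 16))**2 = (-26 + 20)**2 = (-6)**2 = 36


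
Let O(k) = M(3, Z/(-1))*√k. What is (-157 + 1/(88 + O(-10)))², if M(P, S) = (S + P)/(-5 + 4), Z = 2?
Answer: 5*(867582*√10 + 38121547*I)/(2*(88*√10 + 3867*I)) ≈ 24645.0 - 0.12805*I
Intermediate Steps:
M(P, S) = -P - S (M(P, S) = (P + S)/(-1) = (P + S)*(-1) = -P - S)
O(k) = -√k (O(k) = (-1*3 - 2/(-1))*√k = (-3 - 2*(-1))*√k = (-3 - 1*(-2))*√k = (-3 + 2)*√k = -√k)
(-157 + 1/(88 + O(-10)))² = (-157 + 1/(88 - √(-10)))² = (-157 + 1/(88 - I*√10))²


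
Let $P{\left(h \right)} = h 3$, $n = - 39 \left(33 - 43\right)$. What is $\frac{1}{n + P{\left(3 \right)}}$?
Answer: $\frac{1}{399} \approx 0.0025063$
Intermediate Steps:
$n = 390$ ($n = \left(-39\right) \left(-10\right) = 390$)
$P{\left(h \right)} = 3 h$
$\frac{1}{n + P{\left(3 \right)}} = \frac{1}{390 + 3 \cdot 3} = \frac{1}{390 + 9} = \frac{1}{399}$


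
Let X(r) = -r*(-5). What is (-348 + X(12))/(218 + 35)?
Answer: -288/253 ≈ -1.1383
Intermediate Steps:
X(r) = 5*r
(-348 + X(12))/(218 + 35) = (-348 + 5*12)/(218 + 35) = (-348 + 60)/253 = -288*1/253 = -288/253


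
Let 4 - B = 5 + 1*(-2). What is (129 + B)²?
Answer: 16900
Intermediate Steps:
B = 1 (B = 4 - (5 + 1*(-2)) = 4 - (5 - 2) = 4 - 1*3 = 4 - 3 = 1)
(129 + B)² = (129 + 1)² = 130² = 16900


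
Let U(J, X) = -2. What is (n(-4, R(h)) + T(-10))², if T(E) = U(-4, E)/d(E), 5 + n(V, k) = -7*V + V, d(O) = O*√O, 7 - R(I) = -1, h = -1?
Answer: (950 - I*√10)²/2500 ≈ 361.0 - 2.4033*I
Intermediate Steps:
R(I) = 8 (R(I) = 7 - 1*(-1) = 7 + 1 = 8)
d(O) = O^(3/2)
n(V, k) = -5 - 6*V (n(V, k) = -5 + (-7*V + V) = -5 - 6*V)
T(E) = -2/E^(3/2)
(n(-4, R(h)) + T(-10))² = ((-5 - 6*(-4)) - I*√10/50)² = ((-5 + 24) - I*√10/50)² = (19 - I*√10/50)²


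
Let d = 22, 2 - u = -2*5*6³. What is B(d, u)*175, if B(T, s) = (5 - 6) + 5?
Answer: 700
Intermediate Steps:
u = 2162 (u = 2 - (-2*5)*6³ = 2 - (-10)*216 = 2 - 1*(-2160) = 2 + 2160 = 2162)
B(T, s) = 4 (B(T, s) = -1 + 5 = 4)
B(d, u)*175 = 4*175 = 700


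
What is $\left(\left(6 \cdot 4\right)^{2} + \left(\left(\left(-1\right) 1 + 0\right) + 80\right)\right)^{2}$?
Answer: $429025$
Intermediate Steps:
$\left(\left(6 \cdot 4\right)^{2} + \left(\left(\left(-1\right) 1 + 0\right) + 80\right)\right)^{2} = \left(24^{2} + \left(\left(-1 + 0\right) + 80\right)\right)^{2} = \left(576 + \left(-1 + 80\right)\right)^{2} = \left(576 + 79\right)^{2} = 655^{2} = 429025$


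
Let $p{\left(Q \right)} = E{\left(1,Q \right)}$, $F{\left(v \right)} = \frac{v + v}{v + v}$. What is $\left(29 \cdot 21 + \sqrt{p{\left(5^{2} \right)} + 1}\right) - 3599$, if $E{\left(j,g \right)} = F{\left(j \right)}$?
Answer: $-2990 + \sqrt{2} \approx -2988.6$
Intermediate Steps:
$F{\left(v \right)} = 1$ ($F{\left(v \right)} = \frac{2 v}{2 v} = 2 v \frac{1}{2 v} = 1$)
$E{\left(j,g \right)} = 1$
$p{\left(Q \right)} = 1$
$\left(29 \cdot 21 + \sqrt{p{\left(5^{2} \right)} + 1}\right) - 3599 = \left(29 \cdot 21 + \sqrt{1 + 1}\right) - 3599 = \left(609 + \sqrt{2}\right) - 3599 = -2990 + \sqrt{2}$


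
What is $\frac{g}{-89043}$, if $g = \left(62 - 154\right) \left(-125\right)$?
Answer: $- \frac{11500}{89043} \approx -0.12915$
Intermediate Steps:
$g = 11500$ ($g = \left(-92\right) \left(-125\right) = 11500$)
$\frac{g}{-89043} = \frac{11500}{-89043} = 11500 \left(- \frac{1}{89043}\right) = - \frac{11500}{89043}$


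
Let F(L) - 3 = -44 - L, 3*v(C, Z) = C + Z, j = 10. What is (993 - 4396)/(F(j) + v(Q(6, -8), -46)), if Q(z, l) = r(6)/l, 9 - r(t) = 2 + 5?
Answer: 40836/797 ≈ 51.237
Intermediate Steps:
r(t) = 2 (r(t) = 9 - (2 + 5) = 9 - 1*7 = 9 - 7 = 2)
Q(z, l) = 2/l
v(C, Z) = C/3 + Z/3 (v(C, Z) = (C + Z)/3 = C/3 + Z/3)
F(L) = -41 - L (F(L) = 3 + (-44 - L) = -41 - L)
(993 - 4396)/(F(j) + v(Q(6, -8), -46)) = (993 - 4396)/((-41 - 1*10) + ((2/(-8))/3 + (⅓)*(-46))) = -3403/((-41 - 10) + ((2*(-⅛))/3 - 46/3)) = -3403/(-51 + ((⅓)*(-¼) - 46/3)) = -3403/(-51 + (-1/12 - 46/3)) = -3403/(-51 - 185/12) = -3403/(-797/12) = -3403*(-12/797) = 40836/797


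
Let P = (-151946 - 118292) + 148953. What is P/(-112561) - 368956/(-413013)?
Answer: 2955559291/1499650203 ≈ 1.9708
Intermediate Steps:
P = -121285 (P = -270238 + 148953 = -121285)
P/(-112561) - 368956/(-413013) = -121285/(-112561) - 368956/(-413013) = -121285*(-1/112561) - 368956*(-1/413013) = 121285/112561 + 368956/413013 = 2955559291/1499650203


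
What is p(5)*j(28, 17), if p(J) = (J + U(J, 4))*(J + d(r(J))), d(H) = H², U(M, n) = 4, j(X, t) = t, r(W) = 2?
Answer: 1377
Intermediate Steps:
p(J) = (4 + J)² (p(J) = (J + 4)*(J + 2²) = (4 + J)*(J + 4) = (4 + J)*(4 + J) = (4 + J)²)
p(5)*j(28, 17) = (16 + 5² + 8*5)*17 = (16 + 25 + 40)*17 = 81*17 = 1377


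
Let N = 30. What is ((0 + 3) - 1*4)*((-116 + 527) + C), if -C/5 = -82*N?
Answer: -12711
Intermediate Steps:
C = 12300 (C = -(-410)*30 = -5*(-2460) = 12300)
((0 + 3) - 1*4)*((-116 + 527) + C) = ((0 + 3) - 1*4)*((-116 + 527) + 12300) = (3 - 4)*(411 + 12300) = -1*12711 = -12711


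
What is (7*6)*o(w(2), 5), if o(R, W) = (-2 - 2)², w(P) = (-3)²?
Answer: 672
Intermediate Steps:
w(P) = 9
o(R, W) = 16 (o(R, W) = (-4)² = 16)
(7*6)*o(w(2), 5) = (7*6)*16 = 42*16 = 672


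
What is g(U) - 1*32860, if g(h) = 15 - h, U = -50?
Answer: -32795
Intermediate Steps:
g(U) - 1*32860 = (15 - 1*(-50)) - 1*32860 = (15 + 50) - 32860 = 65 - 32860 = -32795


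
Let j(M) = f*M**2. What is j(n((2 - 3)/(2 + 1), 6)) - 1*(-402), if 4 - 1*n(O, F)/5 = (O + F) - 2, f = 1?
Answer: 3643/9 ≈ 404.78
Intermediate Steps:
n(O, F) = 30 - 5*F - 5*O (n(O, F) = 20 - 5*((O + F) - 2) = 20 - 5*((F + O) - 2) = 20 - 5*(-2 + F + O) = 20 + (10 - 5*F - 5*O) = 30 - 5*F - 5*O)
j(M) = M**2 (j(M) = 1*M**2 = M**2)
j(n((2 - 3)/(2 + 1), 6)) - 1*(-402) = (30 - 5*6 - 5*(2 - 3)/(2 + 1))**2 - 1*(-402) = (30 - 30 - (-5)/3)**2 + 402 = (30 - 30 - 5*(-1/3))**2 + 402 = (30 - 30 + 5/3)**2 + 402 = (5/3)**2 + 402 = 25/9 + 402 = 3643/9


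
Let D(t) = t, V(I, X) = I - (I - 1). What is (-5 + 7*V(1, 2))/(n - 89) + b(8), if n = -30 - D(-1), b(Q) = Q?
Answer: 471/59 ≈ 7.9830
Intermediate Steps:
V(I, X) = 1 (V(I, X) = I - (-1 + I) = I + (1 - I) = 1)
n = -29 (n = -30 - 1*(-1) = -30 + 1 = -29)
(-5 + 7*V(1, 2))/(n - 89) + b(8) = (-5 + 7*1)/(-29 - 89) + 8 = (-5 + 7)/(-118) + 8 = -1/118*2 + 8 = -1/59 + 8 = 471/59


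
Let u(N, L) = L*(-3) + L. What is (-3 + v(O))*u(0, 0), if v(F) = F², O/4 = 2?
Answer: 0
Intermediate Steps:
O = 8 (O = 4*2 = 8)
u(N, L) = -2*L (u(N, L) = -3*L + L = -2*L)
(-3 + v(O))*u(0, 0) = (-3 + 8²)*(-2*0) = (-3 + 64)*0 = 61*0 = 0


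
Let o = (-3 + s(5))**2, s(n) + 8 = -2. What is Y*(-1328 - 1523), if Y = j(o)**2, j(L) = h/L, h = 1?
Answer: -2851/28561 ≈ -0.099821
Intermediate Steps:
s(n) = -10 (s(n) = -8 - 2 = -10)
o = 169 (o = (-3 - 10)**2 = (-13)**2 = 169)
j(L) = 1/L
Y = 1/28561 (Y = (1/169)**2 = 1/28561 ≈ 3.5013e-5)
Y*(-1328 - 1523) = (-1328 - 1523)/28561 = (1/28561)*(-2851) = -2851/28561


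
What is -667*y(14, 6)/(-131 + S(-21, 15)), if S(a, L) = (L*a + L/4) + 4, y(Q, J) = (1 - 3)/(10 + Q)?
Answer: -667/5259 ≈ -0.12683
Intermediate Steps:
y(Q, J) = -2/(10 + Q)
S(a, L) = 4 + L/4 + L*a (S(a, L) = (L*a + L/4) + 4 = (L/4 + L*a) + 4 = 4 + L/4 + L*a)
-667*y(14, 6)/(-131 + S(-21, 15)) = -667*(-2/(10 + 14))/(-131 + (4 + (¼)*15 + 15*(-21))) = -667*(-2/24)/(-131 + (4 + 15/4 - 315)) = -667*(-2*1/24)/(-131 - 1229/4) = -(-667)/(12*(-1753/4)) = -(-667)*(-4)/(12*1753) = -667*1/5259 = -667/5259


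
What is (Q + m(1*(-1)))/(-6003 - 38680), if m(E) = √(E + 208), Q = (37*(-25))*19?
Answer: 17575/44683 - 3*√23/44683 ≈ 0.39300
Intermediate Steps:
Q = -17575 (Q = -925*19 = -17575)
m(E) = √(208 + E)
(Q + m(1*(-1)))/(-6003 - 38680) = (-17575 + √(208 + 1*(-1)))/(-6003 - 38680) = (-17575 + √(208 - 1))/(-44683) = (-17575 + √207)*(-1/44683) = (-17575 + 3*√23)*(-1/44683) = 17575/44683 - 3*√23/44683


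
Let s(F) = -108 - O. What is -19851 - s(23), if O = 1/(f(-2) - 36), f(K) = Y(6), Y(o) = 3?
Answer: -651520/33 ≈ -19743.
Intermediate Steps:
f(K) = 3
O = -1/33 (O = 1/(3 - 36) = 1/(-33) = -1/33 ≈ -0.030303)
s(F) = -3563/33 (s(F) = -108 - 1*(-1/33) = -108 + 1/33 = -3563/33)
-19851 - s(23) = -19851 - 1*(-3563/33) = -19851 + 3563/33 = -651520/33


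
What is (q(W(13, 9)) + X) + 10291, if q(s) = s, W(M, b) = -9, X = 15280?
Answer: 25562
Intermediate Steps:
(q(W(13, 9)) + X) + 10291 = (-9 + 15280) + 10291 = 15271 + 10291 = 25562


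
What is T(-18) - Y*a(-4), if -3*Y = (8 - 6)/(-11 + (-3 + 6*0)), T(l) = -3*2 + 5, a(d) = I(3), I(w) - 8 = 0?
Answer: -29/21 ≈ -1.3810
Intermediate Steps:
I(w) = 8 (I(w) = 8 + 0 = 8)
a(d) = 8
T(l) = -1 (T(l) = -6 + 5 = -1)
Y = 1/21 (Y = -(8 - 6)/(3*(-11 + (-3 + 6*0))) = -2/(3*(-11 + (-3 + 0))) = -2/(3*(-11 - 3)) = -2/(3*(-14)) = -2*(-1)/(3*14) = -⅓*(-⅐) = 1/21 ≈ 0.047619)
T(-18) - Y*a(-4) = -1 - 8/21 = -29/21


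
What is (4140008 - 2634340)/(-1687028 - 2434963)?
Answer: -1505668/4121991 ≈ -0.36528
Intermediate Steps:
(4140008 - 2634340)/(-1687028 - 2434963) = 1505668/(-4121991) = 1505668*(-1/4121991) = -1505668/4121991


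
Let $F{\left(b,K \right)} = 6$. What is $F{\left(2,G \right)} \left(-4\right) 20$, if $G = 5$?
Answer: $-480$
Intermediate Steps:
$F{\left(2,G \right)} \left(-4\right) 20 = 6 \left(-4\right) 20 = \left(-24\right) 20 = -480$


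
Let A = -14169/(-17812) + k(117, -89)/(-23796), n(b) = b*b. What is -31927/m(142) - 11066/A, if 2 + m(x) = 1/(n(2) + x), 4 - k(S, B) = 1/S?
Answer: 3018806049890458/1434631749783 ≈ 2104.2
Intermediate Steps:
k(S, B) = 4 - 1/S
n(b) = b**2
A = 4930006013/6198869898 (A = -14169/(-17812) + (4 - 1/117)/(-23796) = -14169*(-1/17812) + (4 - 1*1/117)*(-1/23796) = 14169/17812 + (4 - 1/117)*(-1/23796) = 14169/17812 + (467/117)*(-1/23796) = 14169/17812 - 467/2784132 = 4930006013/6198869898 ≈ 0.79531)
m(x) = -2 + 1/(4 + x) (m(x) = -2 + 1/(2**2 + x) = -2 + 1/(4 + x))
-31927/m(142) - 11066/A = -31927*(4 + 142)/(-7 - 2*142) - 11066/4930006013/6198869898 = -31927*146/(-7 - 284) - 11066*6198869898/4930006013 = -31927/((1/146)*(-291)) - 68596694291268/4930006013 = -31927/(-291/146) - 68596694291268/4930006013 = -31927*(-146/291) - 68596694291268/4930006013 = 4661342/291 - 68596694291268/4930006013 = 3018806049890458/1434631749783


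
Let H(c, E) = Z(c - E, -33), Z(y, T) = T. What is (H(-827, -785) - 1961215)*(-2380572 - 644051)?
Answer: 5932035809504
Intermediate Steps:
H(c, E) = -33
(H(-827, -785) - 1961215)*(-2380572 - 644051) = (-33 - 1961215)*(-2380572 - 644051) = -1961248*(-3024623) = 5932035809504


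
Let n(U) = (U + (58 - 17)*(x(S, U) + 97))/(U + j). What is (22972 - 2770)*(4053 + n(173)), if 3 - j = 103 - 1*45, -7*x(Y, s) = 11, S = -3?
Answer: 4872112011/59 ≈ 8.2578e+7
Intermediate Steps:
x(Y, s) = -11/7 (x(Y, s) = -⅐*11 = -11/7)
j = -55 (j = 3 - (103 - 1*45) = 3 - (103 - 45) = 3 - 1*58 = 3 - 58 = -55)
n(U) = (27388/7 + U)/(-55 + U) (n(U) = (U + (58 - 17)*(-11/7 + 97))/(U - 55) = (U + 41*(668/7))/(-55 + U) = (U + 27388/7)/(-55 + U) = (27388/7 + U)/(-55 + U))
(22972 - 2770)*(4053 + n(173)) = (22972 - 2770)*(4053 + (27388/7 + 173)/(-55 + 173)) = 20202*(4053 + (28599/7)/118) = 20202*(4053 + (1/118)*(28599/7)) = 20202*(4053 + 28599/826) = 20202*(3376377/826) = 4872112011/59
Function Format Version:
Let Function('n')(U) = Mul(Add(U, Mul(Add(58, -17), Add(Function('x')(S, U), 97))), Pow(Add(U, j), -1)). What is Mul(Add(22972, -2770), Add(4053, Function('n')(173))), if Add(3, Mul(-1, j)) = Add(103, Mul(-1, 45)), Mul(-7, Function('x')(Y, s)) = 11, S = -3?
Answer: Rational(4872112011, 59) ≈ 8.2578e+7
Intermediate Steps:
Function('x')(Y, s) = Rational(-11, 7) (Function('x')(Y, s) = Mul(Rational(-1, 7), 11) = Rational(-11, 7))
j = -55 (j = Add(3, Mul(-1, Add(103, Mul(-1, 45)))) = Add(3, Mul(-1, Add(103, -45))) = Add(3, Mul(-1, 58)) = Add(3, -58) = -55)
Function('n')(U) = Mul(Pow(Add(-55, U), -1), Add(Rational(27388, 7), U)) (Function('n')(U) = Mul(Add(U, Mul(Add(58, -17), Add(Rational(-11, 7), 97))), Pow(Add(U, -55), -1)) = Mul(Add(U, Mul(41, Rational(668, 7))), Pow(Add(-55, U), -1)) = Mul(Add(U, Rational(27388, 7)), Pow(Add(-55, U), -1)) = Mul(Add(Rational(27388, 7), U), Pow(Add(-55, U), -1)) = Mul(Pow(Add(-55, U), -1), Add(Rational(27388, 7), U)))
Mul(Add(22972, -2770), Add(4053, Function('n')(173))) = Mul(Add(22972, -2770), Add(4053, Mul(Pow(Add(-55, 173), -1), Add(Rational(27388, 7), 173)))) = Mul(20202, Add(4053, Mul(Pow(118, -1), Rational(28599, 7)))) = Mul(20202, Add(4053, Mul(Rational(1, 118), Rational(28599, 7)))) = Mul(20202, Add(4053, Rational(28599, 826))) = Mul(20202, Rational(3376377, 826)) = Rational(4872112011, 59)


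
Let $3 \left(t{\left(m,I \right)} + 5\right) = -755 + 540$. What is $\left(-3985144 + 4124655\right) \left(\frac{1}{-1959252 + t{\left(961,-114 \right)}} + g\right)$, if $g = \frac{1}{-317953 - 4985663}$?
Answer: $- \frac{1519891010087}{15587290298688} \approx -0.097508$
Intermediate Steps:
$t{\left(m,I \right)} = - \frac{230}{3}$ ($t{\left(m,I \right)} = -5 + \frac{-755 + 540}{3} = -5 + \frac{1}{3} \left(-215\right) = -5 - \frac{215}{3} = - \frac{230}{3}$)
$g = - \frac{1}{5303616}$ ($g = \frac{1}{-5303616} = - \frac{1}{5303616} \approx -1.8855 \cdot 10^{-7}$)
$\left(-3985144 + 4124655\right) \left(\frac{1}{-1959252 + t{\left(961,-114 \right)}} + g\right) = \left(-3985144 + 4124655\right) \left(\frac{1}{-1959252 - \frac{230}{3}} - \frac{1}{5303616}\right) = 139511 \left(\frac{1}{- \frac{5877986}{3}} - \frac{1}{5303616}\right) = 139511 \left(- \frac{3}{5877986} - \frac{1}{5303616}\right) = 139511 \left(- \frac{10894417}{15587290298688}\right) = - \frac{1519891010087}{15587290298688}$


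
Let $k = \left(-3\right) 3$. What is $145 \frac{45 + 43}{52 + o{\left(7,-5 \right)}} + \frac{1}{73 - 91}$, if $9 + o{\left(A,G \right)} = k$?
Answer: $\frac{114823}{306} \approx 375.24$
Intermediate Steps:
$k = -9$
$o{\left(A,G \right)} = -18$ ($o{\left(A,G \right)} = -9 - 9 = -18$)
$145 \frac{45 + 43}{52 + o{\left(7,-5 \right)}} + \frac{1}{73 - 91} = 145 \frac{45 + 43}{52 - 18} + \frac{1}{73 - 91} = 145 \cdot \frac{88}{34} + \frac{1}{-18} = 145 \cdot 88 \cdot \frac{1}{34} - \frac{1}{18} = 145 \cdot \frac{44}{17} - \frac{1}{18} = \frac{6380}{17} - \frac{1}{18} = \frac{114823}{306}$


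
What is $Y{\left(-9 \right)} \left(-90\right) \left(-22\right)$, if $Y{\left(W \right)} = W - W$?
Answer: $0$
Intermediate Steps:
$Y{\left(W \right)} = 0$
$Y{\left(-9 \right)} \left(-90\right) \left(-22\right) = 0 \left(-90\right) \left(-22\right) = 0 \left(-22\right) = 0$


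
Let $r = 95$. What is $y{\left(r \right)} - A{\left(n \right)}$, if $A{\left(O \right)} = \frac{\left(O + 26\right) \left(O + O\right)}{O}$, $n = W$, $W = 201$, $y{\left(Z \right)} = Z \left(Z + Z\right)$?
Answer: $17596$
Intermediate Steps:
$y{\left(Z \right)} = 2 Z^{2}$ ($y{\left(Z \right)} = Z 2 Z = 2 Z^{2}$)
$n = 201$
$A{\left(O \right)} = 52 + 2 O$ ($A{\left(O \right)} = \frac{\left(26 + O\right) 2 O}{O} = \frac{2 O \left(26 + O\right)}{O} = 52 + 2 O$)
$y{\left(r \right)} - A{\left(n \right)} = 2 \cdot 95^{2} - \left(52 + 2 \cdot 201\right) = 2 \cdot 9025 - \left(52 + 402\right) = 18050 - 454 = 17596$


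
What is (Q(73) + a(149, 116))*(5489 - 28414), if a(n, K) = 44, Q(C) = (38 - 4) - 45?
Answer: -756525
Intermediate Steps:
Q(C) = -11 (Q(C) = 34 - 45 = -11)
(Q(73) + a(149, 116))*(5489 - 28414) = (-11 + 44)*(5489 - 28414) = 33*(-22925) = -756525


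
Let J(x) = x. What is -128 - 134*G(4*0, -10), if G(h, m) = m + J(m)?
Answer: 2552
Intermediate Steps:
G(h, m) = 2*m (G(h, m) = m + m = 2*m)
-128 - 134*G(4*0, -10) = -128 - 268*(-10) = -128 - 134*(-20) = -128 + 2680 = 2552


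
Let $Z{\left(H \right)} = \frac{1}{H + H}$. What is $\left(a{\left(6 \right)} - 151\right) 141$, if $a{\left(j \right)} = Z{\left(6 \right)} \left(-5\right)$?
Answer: $- \frac{85399}{4} \approx -21350.0$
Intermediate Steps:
$Z{\left(H \right)} = \frac{1}{2 H}$
$a{\left(j \right)} = - \frac{5}{12}$ ($a{\left(j \right)} = \frac{1}{2 \cdot 6} \left(-5\right) = \frac{1}{2} \cdot \frac{1}{6} \left(-5\right) = \frac{1}{12} \left(-5\right) = - \frac{5}{12}$)
$\left(a{\left(6 \right)} - 151\right) 141 = \left(- \frac{5}{12} - 151\right) 141 = \left(- \frac{1817}{12}\right) 141 = - \frac{85399}{4}$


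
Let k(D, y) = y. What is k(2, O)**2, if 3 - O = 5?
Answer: 4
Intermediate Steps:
O = -2 (O = 3 - 1*5 = 3 - 5 = -2)
k(2, O)**2 = (-2)**2 = 4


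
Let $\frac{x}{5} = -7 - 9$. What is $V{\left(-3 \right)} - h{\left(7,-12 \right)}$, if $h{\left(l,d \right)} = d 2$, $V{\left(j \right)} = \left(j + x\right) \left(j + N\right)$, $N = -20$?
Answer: $1933$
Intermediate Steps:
$x = -80$ ($x = 5 \left(-7 - 9\right) = 5 \left(-16\right) = -80$)
$V{\left(j \right)} = \left(-80 + j\right) \left(-20 + j\right)$ ($V{\left(j \right)} = \left(j - 80\right) \left(j - 20\right) = \left(-80 + j\right) \left(-20 + j\right)$)
$h{\left(l,d \right)} = 2 d$
$V{\left(-3 \right)} - h{\left(7,-12 \right)} = \left(1600 + \left(-3\right)^{2} - -300\right) - 2 \left(-12\right) = \left(1600 + 9 + 300\right) - -24 = 1909 + 24 = 1933$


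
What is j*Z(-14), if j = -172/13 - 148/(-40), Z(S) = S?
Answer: 8673/65 ≈ 133.43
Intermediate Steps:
j = -1239/130 (j = -172*1/13 - 148*(-1/40) = -172/13 + 37/10 = -1239/130 ≈ -9.5308)
j*Z(-14) = -1239/130*(-14) = 8673/65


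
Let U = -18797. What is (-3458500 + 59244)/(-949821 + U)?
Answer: 242804/69187 ≈ 3.5094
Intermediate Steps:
(-3458500 + 59244)/(-949821 + U) = (-3458500 + 59244)/(-949821 - 18797) = -3399256/(-968618) = -3399256*(-1/968618) = 242804/69187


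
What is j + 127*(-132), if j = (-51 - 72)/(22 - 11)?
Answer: -184527/11 ≈ -16775.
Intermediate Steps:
j = -123/11 ≈ -11.182
j + 127*(-132) = -123/11 + 127*(-132) = -123/11 - 16764 = -184527/11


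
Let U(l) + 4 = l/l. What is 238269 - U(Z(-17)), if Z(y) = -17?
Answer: 238272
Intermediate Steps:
U(l) = -3 (U(l) = -4 + l/l = -4 + 1 = -3)
238269 - U(Z(-17)) = 238269 - 1*(-3) = 238269 + 3 = 238272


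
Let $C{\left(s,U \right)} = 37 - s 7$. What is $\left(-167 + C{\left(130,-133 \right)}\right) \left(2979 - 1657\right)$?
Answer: $-1374880$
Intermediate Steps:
$C{\left(s,U \right)} = 37 - 7 s$
$\left(-167 + C{\left(130,-133 \right)}\right) \left(2979 - 1657\right) = \left(-167 + \left(37 - 910\right)\right) \left(2979 - 1657\right) = \left(-167 + \left(37 - 910\right)\right) 1322 = \left(-167 - 873\right) 1322 = \left(-1040\right) 1322 = -1374880$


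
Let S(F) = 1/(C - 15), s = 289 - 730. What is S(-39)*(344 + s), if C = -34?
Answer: 97/49 ≈ 1.9796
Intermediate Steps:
s = -441
S(F) = -1/49 (S(F) = 1/(-34 - 15) = 1/(-49) = -1/49)
S(-39)*(344 + s) = -(344 - 441)/49 = -1/49*(-97) = 97/49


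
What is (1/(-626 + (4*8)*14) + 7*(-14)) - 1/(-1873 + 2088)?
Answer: -3750853/38270 ≈ -98.010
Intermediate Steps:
(1/(-626 + (4*8)*14) + 7*(-14)) - 1/(-1873 + 2088) = (1/(-626 + 32*14) - 98) - 1/215 = (1/(-626 + 448) - 98) - 1*1/215 = (1/(-178) - 98) - 1/215 = (-1/178 - 98) - 1/215 = -17445/178 - 1/215 = -3750853/38270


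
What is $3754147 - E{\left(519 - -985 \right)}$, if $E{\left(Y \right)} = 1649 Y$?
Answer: $1274051$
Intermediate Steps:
$3754147 - E{\left(519 - -985 \right)} = 3754147 - 1649 \left(519 - -985\right) = 3754147 - 1649 \left(519 + 985\right) = 3754147 - 1649 \cdot 1504 = 3754147 - 2480096 = 1274051$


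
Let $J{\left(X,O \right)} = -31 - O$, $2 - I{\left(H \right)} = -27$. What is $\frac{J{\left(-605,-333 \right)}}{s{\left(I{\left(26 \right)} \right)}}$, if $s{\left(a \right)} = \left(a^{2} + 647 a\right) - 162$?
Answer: $\frac{151}{9721} \approx 0.015533$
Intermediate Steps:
$I{\left(H \right)} = 29$ ($I{\left(H \right)} = 2 - -27 = 2 + 27 = 29$)
$s{\left(a \right)} = -162 + a^{2} + 647 a$
$\frac{J{\left(-605,-333 \right)}}{s{\left(I{\left(26 \right)} \right)}} = \frac{-31 - -333}{-162 + 29^{2} + 647 \cdot 29} = \frac{-31 + 333}{-162 + 841 + 18763} = \frac{302}{19442} = 302 \cdot \frac{1}{19442} = \frac{151}{9721}$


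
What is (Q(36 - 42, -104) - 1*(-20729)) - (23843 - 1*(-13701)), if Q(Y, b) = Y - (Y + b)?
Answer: -16711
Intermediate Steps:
Q(Y, b) = -b (Q(Y, b) = Y + (-Y - b) = -b)
(Q(36 - 42, -104) - 1*(-20729)) - (23843 - 1*(-13701)) = (-1*(-104) - 1*(-20729)) - (23843 - 1*(-13701)) = (104 + 20729) - (23843 + 13701) = 20833 - 1*37544 = 20833 - 37544 = -16711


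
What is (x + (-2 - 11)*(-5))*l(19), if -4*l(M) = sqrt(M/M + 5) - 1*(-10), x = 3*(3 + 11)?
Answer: -535/2 - 107*sqrt(6)/4 ≈ -333.02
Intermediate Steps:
x = 42 (x = 3*14 = 42)
l(M) = -5/2 - sqrt(6)/4 (l(M) = -(sqrt(M/M + 5) - 1*(-10))/4 = -(sqrt(1 + 5) + 10)/4 = -(sqrt(6) + 10)/4 = -(10 + sqrt(6))/4 = -5/2 - sqrt(6)/4)
(x + (-2 - 11)*(-5))*l(19) = (42 + (-2 - 11)*(-5))*(-5/2 - sqrt(6)/4) = (42 - 13*(-5))*(-5/2 - sqrt(6)/4) = (42 + 65)*(-5/2 - sqrt(6)/4) = 107*(-5/2 - sqrt(6)/4) = -535/2 - 107*sqrt(6)/4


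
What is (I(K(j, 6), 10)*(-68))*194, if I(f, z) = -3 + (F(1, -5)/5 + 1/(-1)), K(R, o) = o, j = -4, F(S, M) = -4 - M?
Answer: 250648/5 ≈ 50130.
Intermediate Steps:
I(f, z) = -19/5 (I(f, z) = -3 + ((-4 - 1*(-5))/5 + 1/(-1)) = -3 + ((-4 + 5)*(⅕) + 1*(-1)) = -3 + (1*(⅕) - 1) = -3 + (⅕ - 1) = -3 - ⅘ = -19/5)
(I(K(j, 6), 10)*(-68))*194 = -19/5*(-68)*194 = (1292/5)*194 = 250648/5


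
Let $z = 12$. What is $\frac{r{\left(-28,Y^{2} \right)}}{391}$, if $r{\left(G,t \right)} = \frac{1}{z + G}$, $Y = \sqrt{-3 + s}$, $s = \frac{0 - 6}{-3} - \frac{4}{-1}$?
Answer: $- \frac{1}{6256} \approx -0.00015985$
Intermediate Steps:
$s = 6$ ($s = \left(0 - 6\right) \left(- \frac{1}{3}\right) - -4 = \left(-6\right) \left(- \frac{1}{3}\right) + 4 = 2 + 4 = 6$)
$Y = \sqrt{3}$ ($Y = \sqrt{-3 + 6} = \sqrt{3} \approx 1.732$)
$r{\left(G,t \right)} = \frac{1}{12 + G}$
$\frac{r{\left(-28,Y^{2} \right)}}{391} = \frac{1}{\left(12 - 28\right) 391} = \frac{1}{-16} \cdot \frac{1}{391} = \left(- \frac{1}{16}\right) \frac{1}{391} = - \frac{1}{6256}$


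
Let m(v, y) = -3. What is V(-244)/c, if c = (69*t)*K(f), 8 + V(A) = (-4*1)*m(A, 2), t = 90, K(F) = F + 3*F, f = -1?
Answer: -1/6210 ≈ -0.00016103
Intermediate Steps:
K(F) = 4*F
V(A) = 4 (V(A) = -8 - 4*1*(-3) = -8 - 4*(-3) = -8 + 12 = 4)
c = -24840 (c = (69*90)*(4*(-1)) = 6210*(-4) = -24840)
V(-244)/c = 4/(-24840) = 4*(-1/24840) = -1/6210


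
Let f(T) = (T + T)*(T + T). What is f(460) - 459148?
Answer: 387252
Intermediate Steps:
f(T) = 4*T² (f(T) = (2*T)*(2*T) = 4*T²)
f(460) - 459148 = 4*460² - 459148 = 4*211600 - 459148 = 846400 - 459148 = 387252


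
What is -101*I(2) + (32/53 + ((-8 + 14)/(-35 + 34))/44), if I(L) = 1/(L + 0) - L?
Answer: 88597/583 ≈ 151.97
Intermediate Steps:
I(L) = 1/L - L
-101*I(2) + (32/53 + ((-8 + 14)/(-35 + 34))/44) = -101*(1/2 - 1*2) + (32/53 + ((-8 + 14)/(-35 + 34))/44) = -101*(1/2 - 2) + (32*(1/53) + (6/(-1))*(1/44)) = -101*(-3/2) + (32/53 + (6*(-1))*(1/44)) = 303/2 + (32/53 - 6*1/44) = 303/2 + (32/53 - 3/22) = 303/2 + 545/1166 = 88597/583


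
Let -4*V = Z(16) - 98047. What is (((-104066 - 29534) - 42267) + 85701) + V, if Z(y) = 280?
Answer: -262897/4 ≈ -65724.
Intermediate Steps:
V = 97767/4 (V = -(280 - 98047)/4 = -¼*(-97767) = 97767/4 ≈ 24442.)
(((-104066 - 29534) - 42267) + 85701) + V = (((-104066 - 29534) - 42267) + 85701) + 97767/4 = ((-133600 - 42267) + 85701) + 97767/4 = (-175867 + 85701) + 97767/4 = -90166 + 97767/4 = -262897/4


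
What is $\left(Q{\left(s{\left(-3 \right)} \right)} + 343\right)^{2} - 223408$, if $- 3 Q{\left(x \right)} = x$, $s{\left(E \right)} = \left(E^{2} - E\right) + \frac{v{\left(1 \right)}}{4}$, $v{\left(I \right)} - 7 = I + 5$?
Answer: $- \frac{15727727}{144} \approx -1.0922 \cdot 10^{5}$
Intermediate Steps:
$v{\left(I \right)} = 12 + I$ ($v{\left(I \right)} = 7 + \left(I + 5\right) = 7 + \left(5 + I\right) = 12 + I$)
$s{\left(E \right)} = \frac{13}{4} + E^{2} - E$ ($s{\left(E \right)} = \left(E^{2} - E\right) + \frac{12 + 1}{4} = \left(E^{2} - E\right) + 13 \cdot \frac{1}{4} = \left(E^{2} - E\right) + \frac{13}{4} = \frac{13}{4} + E^{2} - E$)
$Q{\left(x \right)} = - \frac{x}{3}$
$\left(Q{\left(s{\left(-3 \right)} \right)} + 343\right)^{2} - 223408 = \left(- \frac{\frac{13}{4} + \left(-3\right)^{2} - -3}{3} + 343\right)^{2} - 223408 = \left(- \frac{\frac{13}{4} + 9 + 3}{3} + 343\right)^{2} - 223408 = \left(\left(- \frac{1}{3}\right) \frac{61}{4} + 343\right)^{2} - 223408 = \left(- \frac{61}{12} + 343\right)^{2} - 223408 = \left(\frac{4055}{12}\right)^{2} - 223408 = \frac{16443025}{144} - 223408 = - \frac{15727727}{144}$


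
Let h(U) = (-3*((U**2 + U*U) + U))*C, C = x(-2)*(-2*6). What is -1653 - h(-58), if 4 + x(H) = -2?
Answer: 1439067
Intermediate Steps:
x(H) = -6 (x(H) = -4 - 2 = -6)
C = 72 (C = -(-12)*6 = -6*(-12) = 72)
h(U) = -432*U**2 - 216*U (h(U) = -3*((U**2 + U*U) + U)*72 = -3*((U**2 + U**2) + U)*72 = -3*(2*U**2 + U)*72 = -3*(U + 2*U**2)*72 = (-6*U**2 - 3*U)*72 = -432*U**2 - 216*U)
-1653 - h(-58) = -1653 - (-216)*(-58)*(1 + 2*(-58)) = -1653 - (-216)*(-58)*(1 - 116) = -1653 - (-216)*(-58)*(-115) = -1653 - 1*(-1440720) = -1653 + 1440720 = 1439067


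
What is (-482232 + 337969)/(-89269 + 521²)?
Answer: -144263/182172 ≈ -0.79191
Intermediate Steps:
(-482232 + 337969)/(-89269 + 521²) = -144263/(-89269 + 271441) = -144263/182172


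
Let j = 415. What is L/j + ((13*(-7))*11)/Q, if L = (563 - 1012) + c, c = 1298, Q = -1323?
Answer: 219806/78435 ≈ 2.8024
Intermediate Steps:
L = 849 (L = (563 - 1012) + 1298 = -449 + 1298 = 849)
L/j + ((13*(-7))*11)/Q = 849/415 + ((13*(-7))*11)/(-1323) = 849*(1/415) - 91*11*(-1/1323) = 849/415 - 1001*(-1/1323) = 849/415 + 143/189 = 219806/78435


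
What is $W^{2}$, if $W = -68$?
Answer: $4624$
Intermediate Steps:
$W^{2} = \left(-68\right)^{2} = 4624$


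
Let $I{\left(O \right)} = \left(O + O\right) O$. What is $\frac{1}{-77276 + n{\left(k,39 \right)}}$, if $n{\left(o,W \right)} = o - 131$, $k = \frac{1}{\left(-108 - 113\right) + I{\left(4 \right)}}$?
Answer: $- \frac{189}{14629924} \approx -1.2919 \cdot 10^{-5}$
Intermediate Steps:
$I{\left(O \right)} = 2 O^{2}$ ($I{\left(O \right)} = 2 O O = 2 O^{2}$)
$k = - \frac{1}{189}$ ($k = \frac{1}{\left(-108 - 113\right) + 2 \cdot 4^{2}} = \frac{1}{-221 + 2 \cdot 16} = \frac{1}{-221 + 32} = \frac{1}{-189} = - \frac{1}{189} \approx -0.005291$)
$n{\left(o,W \right)} = -131 + o$
$\frac{1}{-77276 + n{\left(k,39 \right)}} = \frac{1}{-77276 - \frac{24760}{189}} = \frac{1}{- \frac{14629924}{189}} = - \frac{189}{14629924}$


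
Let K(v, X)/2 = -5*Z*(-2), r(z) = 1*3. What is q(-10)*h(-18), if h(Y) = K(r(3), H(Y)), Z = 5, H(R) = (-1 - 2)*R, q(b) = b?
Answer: -1000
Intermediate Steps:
H(R) = -3*R
r(z) = 3
K(v, X) = 100 (K(v, X) = 2*(-5*5*(-2)) = 2*(-25*(-2)) = 2*50 = 100)
h(Y) = 100
q(-10)*h(-18) = -10*100 = -1000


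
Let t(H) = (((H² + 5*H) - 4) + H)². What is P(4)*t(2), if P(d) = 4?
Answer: 576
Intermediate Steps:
t(H) = (-4 + H² + 6*H)² (t(H) = ((-4 + H² + 5*H) + H)² = (-4 + H² + 6*H)²)
P(4)*t(2) = 4*(-4 + 2² + 6*2)² = 4*(-4 + 4 + 12)² = 4*12² = 4*144 = 576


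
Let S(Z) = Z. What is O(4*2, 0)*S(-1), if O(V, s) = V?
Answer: -8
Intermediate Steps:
O(4*2, 0)*S(-1) = (4*2)*(-1) = 8*(-1) = -8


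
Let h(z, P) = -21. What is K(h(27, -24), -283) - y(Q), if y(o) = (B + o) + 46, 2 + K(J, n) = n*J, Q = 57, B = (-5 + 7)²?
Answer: 5834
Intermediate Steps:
B = 4 (B = 2² = 4)
K(J, n) = -2 + J*n (K(J, n) = -2 + n*J = -2 + J*n)
y(o) = 50 + o (y(o) = (4 + o) + 46 = 50 + o)
K(h(27, -24), -283) - y(Q) = (-2 - 21*(-283)) - (50 + 57) = (-2 + 5943) - 1*107 = 5941 - 107 = 5834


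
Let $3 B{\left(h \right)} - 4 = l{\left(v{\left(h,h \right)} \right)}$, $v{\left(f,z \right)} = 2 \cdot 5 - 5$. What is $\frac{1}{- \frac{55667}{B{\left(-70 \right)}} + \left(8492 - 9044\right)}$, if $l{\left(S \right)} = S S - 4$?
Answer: $- \frac{25}{180801} \approx -0.00013827$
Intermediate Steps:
$v{\left(f,z \right)} = 5$ ($v{\left(f,z \right)} = 10 - 5 = 5$)
$l{\left(S \right)} = -4 + S^{2}$ ($l{\left(S \right)} = S^{2} - 4 = -4 + S^{2}$)
$B{\left(h \right)} = \frac{25}{3}$ ($B{\left(h \right)} = \frac{4}{3} + \frac{-4 + 5^{2}}{3} = \frac{4}{3} + \frac{-4 + 25}{3} = \frac{4}{3} + \frac{1}{3} \cdot 21 = \frac{4}{3} + 7 = \frac{25}{3}$)
$\frac{1}{- \frac{55667}{B{\left(-70 \right)}} + \left(8492 - 9044\right)} = \frac{1}{- \frac{55667}{\frac{25}{3}} + \left(8492 - 9044\right)} = \frac{1}{\left(-55667\right) \frac{3}{25} + \left(8492 - 9044\right)} = \frac{1}{- \frac{167001}{25} - 552} = \frac{1}{- \frac{180801}{25}} = - \frac{25}{180801}$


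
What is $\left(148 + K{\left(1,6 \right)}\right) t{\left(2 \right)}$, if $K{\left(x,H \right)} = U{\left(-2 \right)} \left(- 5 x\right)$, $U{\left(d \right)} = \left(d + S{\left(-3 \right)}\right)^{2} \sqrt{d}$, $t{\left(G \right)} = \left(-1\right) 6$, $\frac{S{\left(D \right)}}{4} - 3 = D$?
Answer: $-888 + 120 i \sqrt{2} \approx -888.0 + 169.71 i$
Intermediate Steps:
$S{\left(D \right)} = 12 + 4 D$
$t{\left(G \right)} = -6$
$U{\left(d \right)} = d^{\frac{5}{2}}$ ($U{\left(d \right)} = \left(d + \left(12 + 4 \left(-3\right)\right)\right)^{2} \sqrt{d} = \left(d + \left(12 - 12\right)\right)^{2} \sqrt{d} = \left(d + 0\right)^{2} \sqrt{d} = d^{2} \sqrt{d} = d^{\frac{5}{2}}$)
$K{\left(x,H \right)} = - 20 i x \sqrt{2}$ ($K{\left(x,H \right)} = \left(-2\right)^{\frac{5}{2}} \left(- 5 x\right) = 4 i \sqrt{2} \left(- 5 x\right) = - 20 i x \sqrt{2}$)
$\left(148 + K{\left(1,6 \right)}\right) t{\left(2 \right)} = \left(148 - 20 i 1 \sqrt{2}\right) \left(-6\right) = \left(148 - 20 i \sqrt{2}\right) \left(-6\right) = -888 + 120 i \sqrt{2}$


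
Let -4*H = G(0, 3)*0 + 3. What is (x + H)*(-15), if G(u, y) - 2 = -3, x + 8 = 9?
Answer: -15/4 ≈ -3.7500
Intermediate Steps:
x = 1 (x = -8 + 9 = 1)
G(u, y) = -1 (G(u, y) = 2 - 3 = -1)
H = -3/4 (H = -(-1*0 + 3)/4 = -(0 + 3)/4 = -1/4*3 = -3/4 ≈ -0.75000)
(x + H)*(-15) = (1 - 3/4)*(-15) = (1/4)*(-15) = -15/4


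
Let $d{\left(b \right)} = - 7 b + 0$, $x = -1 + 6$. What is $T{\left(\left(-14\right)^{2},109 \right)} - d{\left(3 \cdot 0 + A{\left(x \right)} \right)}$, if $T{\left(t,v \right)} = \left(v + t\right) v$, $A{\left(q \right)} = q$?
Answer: $33280$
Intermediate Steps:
$x = 5$
$T{\left(t,v \right)} = v \left(t + v\right)$ ($T{\left(t,v \right)} = \left(t + v\right) v = v \left(t + v\right)$)
$d{\left(b \right)} = - 7 b$
$T{\left(\left(-14\right)^{2},109 \right)} - d{\left(3 \cdot 0 + A{\left(x \right)} \right)} = 109 \left(\left(-14\right)^{2} + 109\right) - - 7 \left(3 \cdot 0 + 5\right) = 109 \left(196 + 109\right) - - 7 \left(0 + 5\right) = 109 \cdot 305 - \left(-7\right) 5 = 33245 - -35 = 33245 + 35 = 33280$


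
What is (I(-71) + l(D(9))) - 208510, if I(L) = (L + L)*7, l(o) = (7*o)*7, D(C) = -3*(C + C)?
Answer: -212150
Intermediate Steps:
D(C) = -6*C
l(o) = 49*o
I(L) = 14*L (I(L) = (2*L)*7 = 14*L)
(I(-71) + l(D(9))) - 208510 = (14*(-71) + 49*(-6*9)) - 208510 = (-994 + 49*(-54)) - 208510 = (-994 - 2646) - 208510 = -3640 - 208510 = -212150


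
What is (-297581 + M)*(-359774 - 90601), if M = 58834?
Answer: 107525680125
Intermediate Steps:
(-297581 + M)*(-359774 - 90601) = (-297581 + 58834)*(-359774 - 90601) = -238747*(-450375) = 107525680125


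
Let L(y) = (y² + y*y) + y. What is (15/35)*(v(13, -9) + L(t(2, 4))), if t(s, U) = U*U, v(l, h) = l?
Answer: 1623/7 ≈ 231.86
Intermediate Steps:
t(s, U) = U²
L(y) = y + 2*y² (L(y) = (y² + y²) + y = 2*y² + y = y + 2*y²)
(15/35)*(v(13, -9) + L(t(2, 4))) = (15/35)*(13 + 4²*(1 + 2*4²)) = (15*(1/35))*(13 + 16*(1 + 2*16)) = 3*(13 + 16*(1 + 32))/7 = 3*(13 + 16*33)/7 = 3*(13 + 528)/7 = (3/7)*541 = 1623/7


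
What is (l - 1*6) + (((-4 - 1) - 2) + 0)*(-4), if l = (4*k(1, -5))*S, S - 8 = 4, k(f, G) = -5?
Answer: -218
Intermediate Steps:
S = 12 (S = 8 + 4 = 12)
l = -240 (l = (4*(-5))*12 = -20*12 = -240)
(l - 1*6) + (((-4 - 1) - 2) + 0)*(-4) = (-240 - 1*6) + (((-4 - 1) - 2) + 0)*(-4) = (-240 - 6) + ((-5 - 2) + 0)*(-4) = -246 + (-7 + 0)*(-4) = -246 - 7*(-4) = -246 + 28 = -218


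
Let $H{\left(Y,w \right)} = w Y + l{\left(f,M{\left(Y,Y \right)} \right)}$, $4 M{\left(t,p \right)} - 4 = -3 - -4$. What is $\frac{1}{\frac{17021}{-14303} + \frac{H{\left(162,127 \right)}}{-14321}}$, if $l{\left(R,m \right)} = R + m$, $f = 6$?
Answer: $- \frac{819333052}{2152525439} \approx -0.38064$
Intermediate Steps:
$M{\left(t,p \right)} = \frac{5}{4}$ ($M{\left(t,p \right)} = 1 + \frac{-3 - -4}{4} = 1 + \frac{-3 + 4}{4} = 1 + \frac{1}{4} \cdot 1 = 1 + \frac{1}{4} = \frac{5}{4}$)
$H{\left(Y,w \right)} = \frac{29}{4} + Y w$ ($H{\left(Y,w \right)} = w Y + \left(6 + \frac{5}{4}\right) = Y w + \frac{29}{4} = \frac{29}{4} + Y w$)
$\frac{1}{\frac{17021}{-14303} + \frac{H{\left(162,127 \right)}}{-14321}} = \frac{1}{\frac{17021}{-14303} + \frac{\frac{29}{4} + 162 \cdot 127}{-14321}} = \frac{1}{17021 \left(- \frac{1}{14303}\right) + \left(\frac{29}{4} + 20574\right) \left(- \frac{1}{14321}\right)} = \frac{1}{- \frac{17021}{14303} + \frac{82325}{4} \left(- \frac{1}{14321}\right)} = \frac{1}{- \frac{17021}{14303} - \frac{82325}{57284}} = \frac{1}{- \frac{2152525439}{819333052}} = - \frac{819333052}{2152525439}$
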